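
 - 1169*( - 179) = 209251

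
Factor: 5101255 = 5^1*  709^1* 1439^1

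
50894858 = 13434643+37460215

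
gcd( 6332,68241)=1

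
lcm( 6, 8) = 24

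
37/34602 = 37/34602 = 0.00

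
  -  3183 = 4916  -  8099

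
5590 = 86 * 65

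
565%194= 177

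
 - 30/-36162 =5/6027 = 0.00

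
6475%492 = 79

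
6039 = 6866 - 827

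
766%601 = 165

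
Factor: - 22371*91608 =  - 2049362568 =- 2^3*3^2  *  11^1*347^1*7457^1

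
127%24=7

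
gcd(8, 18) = 2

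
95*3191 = 303145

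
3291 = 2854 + 437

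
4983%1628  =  99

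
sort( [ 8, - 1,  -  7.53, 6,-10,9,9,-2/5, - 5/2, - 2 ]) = [ - 10, - 7.53,-5/2, - 2,-1, - 2/5,6,8, 9,9 ] 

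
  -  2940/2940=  - 1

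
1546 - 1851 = - 305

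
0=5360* 0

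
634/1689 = 634/1689 = 0.38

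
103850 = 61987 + 41863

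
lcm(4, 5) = 20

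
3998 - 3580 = 418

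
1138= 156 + 982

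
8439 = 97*87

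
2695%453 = 430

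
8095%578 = 3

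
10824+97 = 10921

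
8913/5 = 1782 + 3/5 = 1782.60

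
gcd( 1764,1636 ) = 4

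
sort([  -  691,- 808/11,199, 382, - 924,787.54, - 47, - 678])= [  -  924,  -  691,  -  678, - 808/11, - 47,199,  382,787.54 ] 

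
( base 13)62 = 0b1010000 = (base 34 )2c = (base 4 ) 1100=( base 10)80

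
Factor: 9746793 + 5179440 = 3^1*7^2*59^1*1721^1 = 14926233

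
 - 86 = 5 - 91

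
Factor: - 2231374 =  - 2^1*659^1 * 1693^1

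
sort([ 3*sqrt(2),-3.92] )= [ - 3.92, 3*sqrt(2 ) ] 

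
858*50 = 42900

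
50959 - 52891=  - 1932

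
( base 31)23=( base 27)2b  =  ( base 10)65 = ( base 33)1w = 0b1000001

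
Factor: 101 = 101^1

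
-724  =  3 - 727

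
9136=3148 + 5988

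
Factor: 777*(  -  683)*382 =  -202723962 = -  2^1*3^1*7^1* 37^1*191^1 * 683^1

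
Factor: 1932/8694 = 2/9 = 2^1*3^( - 2 ) 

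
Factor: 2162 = 2^1*23^1*47^1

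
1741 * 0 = 0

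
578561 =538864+39697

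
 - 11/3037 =-11/3037 =-  0.00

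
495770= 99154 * 5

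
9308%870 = 608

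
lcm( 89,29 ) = 2581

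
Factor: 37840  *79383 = 3003852720  =  2^4*3^1*5^1 * 11^1*43^1 * 47^1*563^1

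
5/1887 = 5/1887 =0.00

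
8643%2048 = 451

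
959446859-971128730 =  - 11681871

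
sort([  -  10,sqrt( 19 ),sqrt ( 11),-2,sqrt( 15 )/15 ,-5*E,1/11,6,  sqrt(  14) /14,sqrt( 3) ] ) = [ - 5*E,  -  10, - 2, 1/11,sqrt( 15)/15,  sqrt( 14)/14,sqrt( 3),sqrt( 11),sqrt( 19 ),6 ]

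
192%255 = 192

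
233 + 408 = 641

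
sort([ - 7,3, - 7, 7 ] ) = [-7,-7,3, 7 ]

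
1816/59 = 1816/59 = 30.78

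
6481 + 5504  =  11985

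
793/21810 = 793/21810= 0.04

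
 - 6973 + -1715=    - 8688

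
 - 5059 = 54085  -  59144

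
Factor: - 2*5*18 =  - 180 = - 2^2*3^2 * 5^1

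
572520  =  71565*8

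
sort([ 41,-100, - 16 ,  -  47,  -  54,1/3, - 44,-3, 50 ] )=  [ - 100,  -  54,-47,-44,-16,-3, 1/3,41, 50 ] 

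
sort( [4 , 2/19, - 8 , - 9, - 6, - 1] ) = [-9,-8,- 6,  -  1,2/19, 4] 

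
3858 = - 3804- - 7662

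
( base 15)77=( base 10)112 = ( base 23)4K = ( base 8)160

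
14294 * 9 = 128646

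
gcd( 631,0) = 631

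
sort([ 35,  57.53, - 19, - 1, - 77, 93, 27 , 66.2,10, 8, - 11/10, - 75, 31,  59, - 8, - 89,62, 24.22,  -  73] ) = [ - 89, - 77, - 75, - 73, - 19, - 8, - 11/10, - 1,8, 10, 24.22,27, 31,35,57.53, 59, 62, 66.2, 93]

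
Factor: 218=2^1*109^1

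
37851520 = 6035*6272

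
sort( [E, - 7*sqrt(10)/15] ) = [-7*sqrt( 10)/15,E ] 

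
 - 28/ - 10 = 14/5  =  2.80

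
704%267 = 170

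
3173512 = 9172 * 346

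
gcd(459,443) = 1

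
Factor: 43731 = 3^2*43^1*113^1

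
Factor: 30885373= 491^1*62903^1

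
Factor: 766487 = 766487^1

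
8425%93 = 55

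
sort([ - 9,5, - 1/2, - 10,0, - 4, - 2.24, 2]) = [ - 10, - 9,-4,-2.24,-1/2,0,2,5]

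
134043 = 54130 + 79913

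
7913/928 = 8 + 489/928 = 8.53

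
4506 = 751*6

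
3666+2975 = 6641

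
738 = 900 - 162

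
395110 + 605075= 1000185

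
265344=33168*8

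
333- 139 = 194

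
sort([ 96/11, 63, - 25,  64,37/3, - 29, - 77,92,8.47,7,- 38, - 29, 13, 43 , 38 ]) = [ - 77,-38, - 29, - 29, - 25,7,8.47 , 96/11 , 37/3,13,38, 43, 63, 64, 92 ]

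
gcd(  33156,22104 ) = 11052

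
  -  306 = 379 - 685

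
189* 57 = 10773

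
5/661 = 5/661  =  0.01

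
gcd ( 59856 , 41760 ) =1392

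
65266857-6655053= 58611804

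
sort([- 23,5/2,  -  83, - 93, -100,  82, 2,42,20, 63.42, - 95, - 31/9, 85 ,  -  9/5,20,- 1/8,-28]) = [ - 100, - 95, - 93, -83, - 28 , - 23, - 31/9, - 9/5, - 1/8, 2, 5/2,20,20,42,63.42, 82, 85 ] 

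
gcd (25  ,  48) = 1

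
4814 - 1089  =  3725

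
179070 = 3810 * 47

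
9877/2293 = 9877/2293 = 4.31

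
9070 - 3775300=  - 3766230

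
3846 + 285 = 4131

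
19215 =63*305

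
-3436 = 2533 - 5969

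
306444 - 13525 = 292919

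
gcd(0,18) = 18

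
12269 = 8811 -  - 3458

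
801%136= 121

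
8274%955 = 634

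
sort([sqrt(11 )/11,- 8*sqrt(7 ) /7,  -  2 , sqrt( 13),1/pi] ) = [  -  8* sqrt (7 ) /7, -2,sqrt (11 )/11,1/pi,sqrt( 13 )]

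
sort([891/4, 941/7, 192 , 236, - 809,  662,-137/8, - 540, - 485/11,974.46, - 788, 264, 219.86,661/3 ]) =[ - 809, - 788, - 540, - 485/11, - 137/8, 941/7, 192, 219.86,661/3,  891/4, 236, 264, 662, 974.46]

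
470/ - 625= -1 +31/125 = - 0.75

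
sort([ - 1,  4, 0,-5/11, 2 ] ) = [ - 1, - 5/11, 0,2, 4]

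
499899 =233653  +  266246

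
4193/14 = 599/2 = 299.50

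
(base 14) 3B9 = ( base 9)1024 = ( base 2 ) 1011101111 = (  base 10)751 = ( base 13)45a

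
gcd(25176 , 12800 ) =8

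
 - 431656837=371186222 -802843059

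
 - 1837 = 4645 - 6482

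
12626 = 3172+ 9454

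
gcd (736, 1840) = 368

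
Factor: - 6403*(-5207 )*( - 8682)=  - 2^1*3^1*19^1*41^1*127^1 * 337^1*1447^1 = - 289461535122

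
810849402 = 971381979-160532577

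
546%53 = 16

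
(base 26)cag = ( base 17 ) 1C07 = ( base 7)33312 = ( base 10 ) 8388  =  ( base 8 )20304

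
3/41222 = 3/41222 = 0.00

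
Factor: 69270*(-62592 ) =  - 4335747840=- 2^8*3^2 * 5^1*163^1*2309^1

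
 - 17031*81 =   -  1379511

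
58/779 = 58/779=0.07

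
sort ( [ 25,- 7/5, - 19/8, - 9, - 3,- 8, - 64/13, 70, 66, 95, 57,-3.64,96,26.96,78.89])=[  -  9,-8, - 64/13, - 3.64,-3,- 19/8, - 7/5, 25, 26.96, 57,66,70, 78.89, 95 , 96]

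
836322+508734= 1345056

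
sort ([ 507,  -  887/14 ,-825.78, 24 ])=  [  -  825.78, - 887/14,24,  507]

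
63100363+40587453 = 103687816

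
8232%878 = 330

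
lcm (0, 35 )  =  0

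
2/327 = 2/327= 0.01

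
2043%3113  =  2043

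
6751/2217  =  3+100/2217 = 3.05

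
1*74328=74328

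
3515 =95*37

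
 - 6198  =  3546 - 9744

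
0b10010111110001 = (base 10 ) 9713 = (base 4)2113301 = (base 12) 5755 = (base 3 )111022202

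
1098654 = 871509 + 227145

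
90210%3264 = 2082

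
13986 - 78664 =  - 64678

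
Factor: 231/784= 2^(-4)*3^1*7^( - 1)*11^1 = 33/112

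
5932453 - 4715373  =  1217080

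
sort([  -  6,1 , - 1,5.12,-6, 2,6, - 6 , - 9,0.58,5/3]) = [ - 9,-6,  -  6 ,-6, - 1, 0.58,1,5/3,2,5.12,6] 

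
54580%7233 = 3949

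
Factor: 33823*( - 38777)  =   - 1311554471 = - 17^1*149^1 * 227^1 * 2281^1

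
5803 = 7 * 829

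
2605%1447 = 1158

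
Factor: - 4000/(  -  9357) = 2^5* 3^(  -  1 ) * 5^3*3119^ ( - 1) 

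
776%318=140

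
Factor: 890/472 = 445/236 = 2^(-2) * 5^1*59^(-1 ) *89^1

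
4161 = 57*73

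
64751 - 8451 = 56300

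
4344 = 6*724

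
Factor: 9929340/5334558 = 1654890/889093 = 2^1*3^1*5^1*179^( - 1)*4967^(-1)*55163^1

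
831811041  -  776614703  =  55196338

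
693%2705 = 693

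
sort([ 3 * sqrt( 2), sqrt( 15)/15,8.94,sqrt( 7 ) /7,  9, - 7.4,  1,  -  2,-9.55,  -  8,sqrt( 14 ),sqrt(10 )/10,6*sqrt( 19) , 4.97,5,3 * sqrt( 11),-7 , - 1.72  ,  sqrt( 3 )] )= [  -  9.55, - 8,-7.4, - 7, - 2, -1.72, sqrt( 15)/15 , sqrt( 10 ) /10,  sqrt( 7)/7,1,  sqrt( 3),sqrt( 14 ),3 * sqrt( 2 ),4.97, 5, 8.94, 9, 3*sqrt (11 ),6*sqrt( 19)]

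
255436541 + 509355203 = 764791744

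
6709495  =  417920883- 411211388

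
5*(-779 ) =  - 3895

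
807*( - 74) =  - 59718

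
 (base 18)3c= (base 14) 4A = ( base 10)66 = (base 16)42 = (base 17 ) 3f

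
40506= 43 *942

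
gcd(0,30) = 30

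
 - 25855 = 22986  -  48841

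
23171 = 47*493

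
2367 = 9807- 7440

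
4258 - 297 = 3961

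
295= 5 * 59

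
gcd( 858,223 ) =1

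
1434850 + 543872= 1978722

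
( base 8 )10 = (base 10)8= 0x8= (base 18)8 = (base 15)8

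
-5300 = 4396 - 9696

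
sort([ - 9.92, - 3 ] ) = [ - 9.92, - 3 ] 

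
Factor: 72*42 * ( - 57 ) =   -  172368 = -  2^4*3^4*7^1  *19^1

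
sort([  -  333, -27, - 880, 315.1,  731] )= [  -  880 , - 333, - 27,315.1,731]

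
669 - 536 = 133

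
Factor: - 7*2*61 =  - 2^1*7^1*61^1 = - 854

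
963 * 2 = 1926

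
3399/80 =42 + 39/80 = 42.49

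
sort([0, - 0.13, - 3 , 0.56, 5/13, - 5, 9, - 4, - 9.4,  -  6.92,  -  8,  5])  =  [ - 9.4 ,-8,  -  6.92,-5,-4, - 3, - 0.13, 0,5/13,0.56, 5, 9]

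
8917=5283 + 3634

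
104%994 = 104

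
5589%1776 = 261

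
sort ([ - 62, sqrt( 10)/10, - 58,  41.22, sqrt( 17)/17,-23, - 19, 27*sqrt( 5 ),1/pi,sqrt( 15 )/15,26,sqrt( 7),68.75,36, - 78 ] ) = [ - 78 , - 62,- 58, - 23, - 19,sqrt( 17)/17,  sqrt( 15) /15, sqrt( 10) /10,1/pi,sqrt( 7), 26, 36, 41.22,  27*sqrt( 5),68.75 ]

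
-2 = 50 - 52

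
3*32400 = 97200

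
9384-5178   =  4206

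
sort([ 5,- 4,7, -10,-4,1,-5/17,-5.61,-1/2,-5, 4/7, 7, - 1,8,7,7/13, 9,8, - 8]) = [ - 10,-8, - 5.61 ,-5,-4,-4, - 1,-1/2, -5/17,7/13,  4/7,1,5, 7,7, 7, 8, 8, 9 ]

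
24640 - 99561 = - 74921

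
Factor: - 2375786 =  - 2^1*7^1*41^1*4139^1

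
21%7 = 0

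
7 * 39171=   274197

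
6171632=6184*998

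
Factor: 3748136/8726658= 1874068/4363329 = 2^2*3^ (  -  1)*7^1*66931^1 * 1454443^(-1)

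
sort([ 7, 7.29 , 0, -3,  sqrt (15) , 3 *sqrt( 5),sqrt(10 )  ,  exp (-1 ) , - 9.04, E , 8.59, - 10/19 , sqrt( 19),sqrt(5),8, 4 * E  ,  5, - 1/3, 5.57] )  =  [ - 9.04, - 3, - 10/19, - 1/3, 0, exp( - 1), sqrt(5 ),E, sqrt( 10) , sqrt( 15 ), sqrt( 19 ),5,  5.57,3 *sqrt(5), 7, 7.29, 8,8.59, 4*E] 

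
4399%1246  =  661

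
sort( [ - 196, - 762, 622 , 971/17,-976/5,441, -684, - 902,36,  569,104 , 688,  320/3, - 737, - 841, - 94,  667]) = [ - 902, -841, - 762, - 737, -684, - 196, - 976/5,-94,  36,971/17,104, 320/3,441  ,  569,622, 667, 688]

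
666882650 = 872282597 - 205399947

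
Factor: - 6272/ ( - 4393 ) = 2^7*7^2*23^ (-1)*191^ ( - 1) 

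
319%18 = 13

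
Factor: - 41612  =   - 2^2*101^1*103^1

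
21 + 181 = 202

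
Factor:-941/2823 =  - 3^(-1) = - 1/3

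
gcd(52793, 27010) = 1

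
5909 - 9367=- 3458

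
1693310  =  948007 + 745303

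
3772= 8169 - 4397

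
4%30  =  4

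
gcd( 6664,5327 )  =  7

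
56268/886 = 63 + 225/443 = 63.51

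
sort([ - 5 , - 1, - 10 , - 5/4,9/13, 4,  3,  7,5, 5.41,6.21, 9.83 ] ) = [ - 10, - 5,  -  5/4, - 1 , 9/13,3,4,5,5.41,  6.21,7,9.83]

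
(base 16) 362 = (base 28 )12Q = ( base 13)518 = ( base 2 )1101100010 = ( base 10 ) 866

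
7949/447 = 17 + 350/447 = 17.78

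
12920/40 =323 = 323.00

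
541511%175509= 14984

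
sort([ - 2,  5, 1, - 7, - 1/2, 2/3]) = [ - 7, - 2 ,-1/2, 2/3, 1, 5 ] 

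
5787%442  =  41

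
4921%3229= 1692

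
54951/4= 54951/4 = 13737.75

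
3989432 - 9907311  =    -  5917879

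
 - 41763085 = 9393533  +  -51156618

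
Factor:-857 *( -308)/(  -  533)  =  -263956/533 = - 2^2*7^1*11^1 * 13^( - 1) * 41^(-1)*857^1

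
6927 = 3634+3293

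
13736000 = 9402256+4333744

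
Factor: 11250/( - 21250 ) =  - 9/17 = - 3^2 * 17^ (  -  1 ) 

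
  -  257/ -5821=257/5821  =  0.04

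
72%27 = 18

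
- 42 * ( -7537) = 316554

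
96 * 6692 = 642432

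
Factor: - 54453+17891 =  - 36562=- 2^1*101^1*181^1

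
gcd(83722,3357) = 1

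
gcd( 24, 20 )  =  4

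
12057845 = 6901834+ 5156011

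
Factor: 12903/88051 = 3^1 * 11^1 * 17^1*23^1*  191^( - 1 )*461^(-1 ) 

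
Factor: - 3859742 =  - 2^1*1929871^1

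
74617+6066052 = 6140669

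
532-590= - 58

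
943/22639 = 943/22639= 0.04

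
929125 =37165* 25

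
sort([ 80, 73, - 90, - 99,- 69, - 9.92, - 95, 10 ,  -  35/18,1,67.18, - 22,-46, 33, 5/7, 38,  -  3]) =[ - 99, - 95, - 90 , - 69, - 46 , - 22, - 9.92, - 3, - 35/18, 5/7,1, 10,33,38,67.18,  73, 80 ]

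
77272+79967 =157239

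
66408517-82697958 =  - 16289441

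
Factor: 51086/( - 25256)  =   -89/44 = -2^ ( - 2)*11^(  -  1 ) * 89^1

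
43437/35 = 43437/35 = 1241.06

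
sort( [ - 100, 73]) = [-100, 73]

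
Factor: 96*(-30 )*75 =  - 216000 = - 2^6*3^3*5^3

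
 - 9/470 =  - 1 + 461/470 = -0.02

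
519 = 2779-2260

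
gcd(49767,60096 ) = 939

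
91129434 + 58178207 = 149307641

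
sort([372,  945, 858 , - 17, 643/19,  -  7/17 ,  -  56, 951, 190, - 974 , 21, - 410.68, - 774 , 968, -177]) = [ - 974,-774,-410.68,-177, - 56, - 17 ,-7/17,21, 643/19, 190,  372, 858, 945,951,968 ] 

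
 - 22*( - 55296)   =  1216512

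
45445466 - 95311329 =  - 49865863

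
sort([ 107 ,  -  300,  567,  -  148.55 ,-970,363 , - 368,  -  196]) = [ - 970,-368, - 300 , - 196 ,- 148.55 , 107, 363, 567] 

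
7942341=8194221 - 251880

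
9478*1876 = 17780728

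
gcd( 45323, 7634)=1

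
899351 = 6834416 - 5935065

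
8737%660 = 157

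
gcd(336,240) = 48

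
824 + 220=1044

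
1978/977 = 1978/977 = 2.02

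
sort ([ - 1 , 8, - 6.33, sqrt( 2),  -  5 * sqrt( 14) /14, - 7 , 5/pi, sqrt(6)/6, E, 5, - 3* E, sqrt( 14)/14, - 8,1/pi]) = [ - 3*E, - 8, -7 , - 6.33, - 5*sqrt( 14 )/14,  -  1, sqrt(14)/14,1/pi, sqrt(6 )/6, sqrt( 2 ),5/pi, E, 5, 8]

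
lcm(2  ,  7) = 14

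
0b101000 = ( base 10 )40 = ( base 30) 1a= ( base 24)1G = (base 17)26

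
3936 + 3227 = 7163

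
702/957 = 234/319 = 0.73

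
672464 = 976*689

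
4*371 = 1484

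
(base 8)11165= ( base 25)7e0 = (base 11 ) 3606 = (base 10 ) 4725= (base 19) D1D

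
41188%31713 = 9475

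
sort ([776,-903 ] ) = [- 903, 776] 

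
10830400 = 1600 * 6769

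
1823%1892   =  1823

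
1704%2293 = 1704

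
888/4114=444/2057 = 0.22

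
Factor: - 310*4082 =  - 2^2*5^1*13^1 * 31^1*157^1 = -1265420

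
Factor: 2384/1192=2= 2^1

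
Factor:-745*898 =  - 2^1*5^1 * 149^1*449^1 = - 669010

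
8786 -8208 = 578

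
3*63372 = 190116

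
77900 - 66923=10977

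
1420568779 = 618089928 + 802478851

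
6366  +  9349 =15715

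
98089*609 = 59736201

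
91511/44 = 2079 + 35/44=   2079.80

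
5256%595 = 496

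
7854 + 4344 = 12198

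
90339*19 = 1716441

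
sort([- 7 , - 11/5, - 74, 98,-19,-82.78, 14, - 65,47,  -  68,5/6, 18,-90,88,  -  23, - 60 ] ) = [ - 90,-82.78,  -  74,-68,-65,-60, - 23,-19, - 7, - 11/5,5/6, 14,18,47,88,98]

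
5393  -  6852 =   -  1459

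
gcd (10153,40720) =1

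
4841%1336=833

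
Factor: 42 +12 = 54  =  2^1*3^3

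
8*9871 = 78968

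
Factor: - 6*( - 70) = 420 = 2^2*3^1*5^1*7^1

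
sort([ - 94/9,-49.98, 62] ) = [ - 49.98, - 94/9, 62 ]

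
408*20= 8160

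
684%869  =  684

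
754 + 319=1073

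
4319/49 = 88 + 1/7 = 88.14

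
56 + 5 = 61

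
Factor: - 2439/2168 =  - 9/8 =-2^(-3 )*3^2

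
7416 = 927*8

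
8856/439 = 20+76/439  =  20.17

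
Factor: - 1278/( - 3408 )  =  2^( - 3 )*3^1 =3/8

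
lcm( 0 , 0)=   0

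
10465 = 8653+1812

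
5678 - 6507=- 829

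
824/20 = 41  +  1/5 = 41.20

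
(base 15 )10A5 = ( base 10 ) 3530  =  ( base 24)632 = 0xDCA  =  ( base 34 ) 31s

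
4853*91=441623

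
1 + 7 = 8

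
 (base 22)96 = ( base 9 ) 246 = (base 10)204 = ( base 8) 314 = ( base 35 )5T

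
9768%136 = 112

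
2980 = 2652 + 328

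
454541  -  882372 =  - 427831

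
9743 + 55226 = 64969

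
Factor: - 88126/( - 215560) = 2^(  -  2)*5^( - 1 )*17^( - 1)*139^1 = 139/340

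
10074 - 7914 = 2160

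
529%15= 4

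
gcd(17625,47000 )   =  5875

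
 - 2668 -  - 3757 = 1089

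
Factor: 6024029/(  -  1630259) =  -11^1*31^ (-1 )*43^( - 1)  *1223^( -1) * 547639^1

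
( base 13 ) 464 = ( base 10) 758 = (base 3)1001002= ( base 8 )1366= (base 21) 1f2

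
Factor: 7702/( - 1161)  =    -  2^1*3^( - 3)*43^( - 1) *3851^1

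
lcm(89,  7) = 623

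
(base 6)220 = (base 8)124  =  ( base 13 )66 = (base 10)84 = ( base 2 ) 1010100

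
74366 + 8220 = 82586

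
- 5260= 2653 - 7913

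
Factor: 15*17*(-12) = -3060 = - 2^2*3^2*5^1*17^1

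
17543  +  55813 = 73356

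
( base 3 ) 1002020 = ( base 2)1100010101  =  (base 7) 2205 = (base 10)789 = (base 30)q9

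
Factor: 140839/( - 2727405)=  -  3^( - 3 )*5^(  -  1)*89^(-1 )*227^( - 1)*140839^1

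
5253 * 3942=20707326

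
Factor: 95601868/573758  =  47800934/286879 = 2^1 *23^ ( - 1 )*12473^(- 1)*23900467^1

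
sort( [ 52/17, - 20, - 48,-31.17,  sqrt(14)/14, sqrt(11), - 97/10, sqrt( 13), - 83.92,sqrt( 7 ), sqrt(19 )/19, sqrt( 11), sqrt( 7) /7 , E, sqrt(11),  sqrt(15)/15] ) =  [ - 83.92,- 48, - 31.17, - 20, - 97/10,sqrt(19)/19,  sqrt(15)/15, sqrt(14) /14, sqrt( 7)/7, sqrt(7 ),E, 52/17, sqrt(11 ),sqrt( 11), sqrt ( 11),sqrt( 13 ) ] 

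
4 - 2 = 2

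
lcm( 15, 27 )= 135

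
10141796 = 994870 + 9146926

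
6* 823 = 4938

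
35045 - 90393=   -  55348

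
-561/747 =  -187/249 = - 0.75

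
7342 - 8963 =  - 1621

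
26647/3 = 26647/3 = 8882.33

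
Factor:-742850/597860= - 415/334  =  - 2^(-1) * 5^1*83^1*167^(-1)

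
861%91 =42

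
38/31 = 1 + 7/31 = 1.23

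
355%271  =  84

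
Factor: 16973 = 11^1*1543^1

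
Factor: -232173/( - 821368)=2^(-3 ) * 3^3*83^(-1 )*1237^( - 1 ) * 8599^1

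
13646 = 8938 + 4708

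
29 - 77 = -48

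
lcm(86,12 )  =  516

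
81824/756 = 108+44/189 = 108.23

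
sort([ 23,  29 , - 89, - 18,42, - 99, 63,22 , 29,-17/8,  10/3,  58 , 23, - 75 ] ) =[ - 99, - 89, - 75 , - 18,-17/8, 10/3,  22, 23,23, 29, 29,42, 58, 63 ] 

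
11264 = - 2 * ( - 5632 ) 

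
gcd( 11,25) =1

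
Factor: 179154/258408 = 2^( - 2)*97^( - 1)*269^1= 269/388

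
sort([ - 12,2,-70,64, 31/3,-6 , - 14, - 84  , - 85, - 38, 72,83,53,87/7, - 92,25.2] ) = [- 92, - 85, - 84,-70, - 38,  -  14, - 12,- 6,2,31/3, 87/7,25.2,  53,64,72,83]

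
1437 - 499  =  938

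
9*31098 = 279882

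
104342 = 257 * 406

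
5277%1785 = 1707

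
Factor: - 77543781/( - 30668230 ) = 2^( - 1 )*3^1*5^( - 1 ) * 7^1*137^1*26953^1*3066823^( - 1)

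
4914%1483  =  465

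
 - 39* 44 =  - 1716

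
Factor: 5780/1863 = 2^2*3^( - 4)*5^1*17^2*23^( - 1) 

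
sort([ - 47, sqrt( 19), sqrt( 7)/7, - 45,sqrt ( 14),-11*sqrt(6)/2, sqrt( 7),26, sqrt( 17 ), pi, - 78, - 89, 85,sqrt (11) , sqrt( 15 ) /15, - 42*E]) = [ - 42 * E, - 89, - 78, - 47,- 45, - 11*sqrt( 6)/2,sqrt(15) /15,sqrt( 7 ) /7,sqrt(7),pi, sqrt (11),sqrt( 14),sqrt(17), sqrt( 19),26,85 ] 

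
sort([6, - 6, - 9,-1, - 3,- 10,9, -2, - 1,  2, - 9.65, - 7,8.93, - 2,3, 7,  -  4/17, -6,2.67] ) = [-10, - 9.65, - 9, - 7, -6,-6,  -  3, - 2, - 2, - 1, - 1, - 4/17, 2,2.67,3,6,7,8.93, 9 ]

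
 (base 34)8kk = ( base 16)26DC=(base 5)304243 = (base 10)9948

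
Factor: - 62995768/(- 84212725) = 2^3 * 5^(-2)*11^1*347^1*2063^1*3368509^( -1 )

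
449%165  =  119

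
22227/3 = 7409 = 7409.00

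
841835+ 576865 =1418700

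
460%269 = 191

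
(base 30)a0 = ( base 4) 10230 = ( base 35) 8k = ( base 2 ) 100101100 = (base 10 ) 300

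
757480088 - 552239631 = 205240457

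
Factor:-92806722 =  -2^1*3^4*572881^1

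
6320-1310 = 5010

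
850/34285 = 170/6857=0.02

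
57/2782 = 57/2782 = 0.02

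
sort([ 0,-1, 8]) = [ - 1,0,8]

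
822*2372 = 1949784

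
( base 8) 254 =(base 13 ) 103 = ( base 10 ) 172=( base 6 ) 444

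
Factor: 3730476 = 2^2*3^1*293^1*1061^1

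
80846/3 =26948 + 2/3=26948.67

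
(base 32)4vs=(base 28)6ek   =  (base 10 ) 5116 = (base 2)1001111111100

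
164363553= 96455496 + 67908057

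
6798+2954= 9752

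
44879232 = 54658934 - 9779702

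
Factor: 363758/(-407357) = -2^1*239^1 * 761^1*407357^( - 1 ) 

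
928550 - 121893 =806657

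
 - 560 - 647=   -  1207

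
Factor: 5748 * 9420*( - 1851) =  - 2^4 * 3^3*5^1*157^1*479^1 * 617^1 = -  100224542160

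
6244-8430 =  - 2186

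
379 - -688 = 1067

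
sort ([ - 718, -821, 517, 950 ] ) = [-821, - 718, 517, 950 ]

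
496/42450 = 248/21225 = 0.01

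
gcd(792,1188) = 396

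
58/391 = 58/391 = 0.15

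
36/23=1 + 13/23   =  1.57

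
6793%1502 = 785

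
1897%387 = 349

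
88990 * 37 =3292630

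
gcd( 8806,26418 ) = 8806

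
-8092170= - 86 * 94095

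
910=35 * 26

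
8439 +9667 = 18106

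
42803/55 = 778 + 13/55 = 778.24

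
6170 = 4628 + 1542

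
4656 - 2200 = 2456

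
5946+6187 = 12133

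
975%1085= 975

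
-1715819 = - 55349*31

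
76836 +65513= 142349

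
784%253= 25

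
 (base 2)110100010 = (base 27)FD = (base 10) 418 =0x1A2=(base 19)130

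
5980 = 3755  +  2225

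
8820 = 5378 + 3442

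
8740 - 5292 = 3448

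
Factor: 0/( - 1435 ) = 0^1  =  0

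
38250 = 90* 425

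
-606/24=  - 101/4 = - 25.25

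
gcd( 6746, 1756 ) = 2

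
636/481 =1 +155/481 = 1.32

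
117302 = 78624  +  38678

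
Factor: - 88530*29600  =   - 2^6*3^1*5^3*13^1*37^1*227^1 = - 2620488000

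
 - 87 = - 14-73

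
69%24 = 21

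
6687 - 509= 6178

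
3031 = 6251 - 3220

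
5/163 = 5/163 = 0.03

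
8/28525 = 8/28525 = 0.00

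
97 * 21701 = 2104997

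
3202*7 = 22414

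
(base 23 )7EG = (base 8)7711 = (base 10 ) 4041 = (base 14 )1689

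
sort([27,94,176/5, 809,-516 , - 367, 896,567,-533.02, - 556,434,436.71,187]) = [ - 556, - 533.02, - 516, - 367 , 27,  176/5, 94,187,434,436.71, 567,809,896]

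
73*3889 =283897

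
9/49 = 9/49=0.18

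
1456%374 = 334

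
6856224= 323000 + 6533224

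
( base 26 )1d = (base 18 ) 23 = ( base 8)47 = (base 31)18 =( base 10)39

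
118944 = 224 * 531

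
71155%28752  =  13651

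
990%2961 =990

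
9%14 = 9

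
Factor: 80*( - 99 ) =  - 7920 = -2^4 * 3^2 *5^1*11^1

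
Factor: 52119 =3^2*5791^1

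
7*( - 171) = - 1197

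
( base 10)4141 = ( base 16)102D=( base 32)41d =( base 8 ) 10055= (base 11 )3125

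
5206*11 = 57266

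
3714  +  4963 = 8677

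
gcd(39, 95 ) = 1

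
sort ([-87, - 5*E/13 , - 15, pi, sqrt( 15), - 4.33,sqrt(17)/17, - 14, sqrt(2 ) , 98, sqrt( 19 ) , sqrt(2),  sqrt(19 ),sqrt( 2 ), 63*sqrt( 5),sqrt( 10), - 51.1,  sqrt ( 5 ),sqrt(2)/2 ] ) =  [ - 87, - 51.1, - 15, - 14, - 4.33, - 5*E/13, sqrt(17)/17,sqrt(2 )/2 , sqrt(2),sqrt(2), sqrt( 2), sqrt( 5), pi , sqrt( 10 ), sqrt( 15), sqrt(19), sqrt(19 ),98, 63*sqrt(5) ] 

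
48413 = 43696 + 4717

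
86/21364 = 43/10682 = 0.00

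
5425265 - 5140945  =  284320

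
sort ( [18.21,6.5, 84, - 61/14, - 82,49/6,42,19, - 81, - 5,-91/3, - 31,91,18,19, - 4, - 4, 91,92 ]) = [ - 82, - 81, - 31, - 91/3,-5,-61/14, - 4, - 4 , 6.5 , 49/6, 18,18.21,19,19 , 42,84,91,91, 92]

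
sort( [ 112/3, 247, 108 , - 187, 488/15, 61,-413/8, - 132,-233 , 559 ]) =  [  -  233, - 187,-132, - 413/8,488/15,  112/3, 61 , 108,247,559 ]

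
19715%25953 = 19715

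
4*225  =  900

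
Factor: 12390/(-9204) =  - 35/26 = - 2^( -1)*5^1*7^1*13^(-1) 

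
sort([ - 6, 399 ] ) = [-6,399] 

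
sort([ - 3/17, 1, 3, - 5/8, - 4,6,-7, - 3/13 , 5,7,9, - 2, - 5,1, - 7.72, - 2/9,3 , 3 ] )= [ - 7.72, - 7, - 5 , - 4, - 2, -5/8,- 3/13, - 2/9,-3/17,  1,1,3,3,3, 5,6,7, 9 ] 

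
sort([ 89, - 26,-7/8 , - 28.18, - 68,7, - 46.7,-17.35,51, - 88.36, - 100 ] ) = [  -  100 , - 88.36,-68, - 46.7,  -  28.18,-26, - 17.35, - 7/8, 7, 51,89]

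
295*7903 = 2331385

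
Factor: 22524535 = 5^1*11^1*541^1 * 757^1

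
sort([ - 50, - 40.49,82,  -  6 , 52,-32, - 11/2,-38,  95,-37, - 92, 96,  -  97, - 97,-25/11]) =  [  -  97,-97,  -  92,  -  50, - 40.49, - 38,- 37, - 32,-6,-11/2, - 25/11,52, 82,  95, 96 ] 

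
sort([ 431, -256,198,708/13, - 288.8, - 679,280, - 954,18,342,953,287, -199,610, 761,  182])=[- 954, - 679,- 288.8, - 256,-199, 18,708/13,182,198,  280,287, 342,431,610 , 761,953]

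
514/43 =11 + 41/43=11.95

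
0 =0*8390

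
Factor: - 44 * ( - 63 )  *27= 74844 = 2^2*3^5*7^1 * 11^1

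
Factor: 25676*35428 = 2^4* 7^2 * 17^1*131^1*521^1 = 909649328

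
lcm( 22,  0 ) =0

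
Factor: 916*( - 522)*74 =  - 35383248 = - 2^4*3^2*29^1*37^1*  229^1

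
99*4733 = 468567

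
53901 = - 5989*( - 9) 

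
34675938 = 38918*891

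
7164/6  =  1194=1194.00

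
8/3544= 1/443 = 0.00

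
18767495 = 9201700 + 9565795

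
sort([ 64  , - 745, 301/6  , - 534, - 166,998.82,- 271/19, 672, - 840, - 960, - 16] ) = [ - 960, - 840,-745, - 534 ,-166, - 16, - 271/19 , 301/6  ,  64,672,998.82 ] 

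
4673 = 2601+2072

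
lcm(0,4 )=0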